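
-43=-43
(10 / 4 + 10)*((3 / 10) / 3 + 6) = 305 / 4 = 76.25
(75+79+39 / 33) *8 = 13656 / 11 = 1241.45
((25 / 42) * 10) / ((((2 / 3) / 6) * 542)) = 375 / 3794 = 0.10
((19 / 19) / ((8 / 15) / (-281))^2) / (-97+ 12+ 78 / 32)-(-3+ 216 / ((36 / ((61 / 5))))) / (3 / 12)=-96249861 / 26420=-3643.07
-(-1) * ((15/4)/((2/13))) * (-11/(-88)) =195/64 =3.05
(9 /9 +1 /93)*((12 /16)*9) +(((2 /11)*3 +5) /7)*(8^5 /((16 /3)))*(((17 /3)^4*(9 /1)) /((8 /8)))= 646915009969 /14322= 45169320.62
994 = 994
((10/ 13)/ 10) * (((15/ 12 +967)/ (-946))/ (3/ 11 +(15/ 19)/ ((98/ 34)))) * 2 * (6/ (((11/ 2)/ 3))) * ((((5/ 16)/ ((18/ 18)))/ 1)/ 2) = -18028815/ 122389696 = -0.15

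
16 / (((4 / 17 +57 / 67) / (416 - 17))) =7271376 / 1237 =5878.23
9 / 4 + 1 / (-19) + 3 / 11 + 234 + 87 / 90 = 237.44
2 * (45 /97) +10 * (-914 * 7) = -6205970 /97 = -63979.07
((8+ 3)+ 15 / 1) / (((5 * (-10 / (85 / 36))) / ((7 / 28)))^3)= -63869 / 1492992000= -0.00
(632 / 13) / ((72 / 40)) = 3160 / 117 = 27.01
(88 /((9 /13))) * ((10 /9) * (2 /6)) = 47.08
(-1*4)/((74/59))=-118/37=-3.19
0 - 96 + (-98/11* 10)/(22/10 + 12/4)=-16178/143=-113.13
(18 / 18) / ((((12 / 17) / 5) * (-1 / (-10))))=425 / 6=70.83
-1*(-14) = 14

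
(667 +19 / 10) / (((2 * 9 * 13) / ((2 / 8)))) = 6689 / 9360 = 0.71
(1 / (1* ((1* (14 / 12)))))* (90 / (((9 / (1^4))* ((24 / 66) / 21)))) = 495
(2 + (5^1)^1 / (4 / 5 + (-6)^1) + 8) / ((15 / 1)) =47 / 78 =0.60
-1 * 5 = -5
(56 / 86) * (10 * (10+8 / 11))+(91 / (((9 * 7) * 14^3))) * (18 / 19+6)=1291997719 / 18495246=69.86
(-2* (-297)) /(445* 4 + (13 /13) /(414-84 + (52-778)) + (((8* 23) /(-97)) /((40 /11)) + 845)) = 114083640 /504056827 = 0.23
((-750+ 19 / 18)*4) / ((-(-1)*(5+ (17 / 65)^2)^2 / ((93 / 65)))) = -114768808375 / 687839094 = -166.85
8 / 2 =4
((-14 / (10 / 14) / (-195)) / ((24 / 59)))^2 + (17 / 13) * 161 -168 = 42.60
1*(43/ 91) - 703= -63930/ 91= -702.53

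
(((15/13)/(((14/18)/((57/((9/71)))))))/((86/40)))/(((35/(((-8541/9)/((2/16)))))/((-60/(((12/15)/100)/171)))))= 181867323600000/2107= 86315768201.23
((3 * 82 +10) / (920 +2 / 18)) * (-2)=-4608 / 8281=-0.56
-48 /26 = -24 /13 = -1.85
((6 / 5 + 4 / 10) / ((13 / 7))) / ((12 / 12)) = 0.86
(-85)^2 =7225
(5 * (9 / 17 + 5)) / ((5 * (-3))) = -94 / 51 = -1.84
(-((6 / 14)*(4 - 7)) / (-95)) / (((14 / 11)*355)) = -99 / 3305050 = -0.00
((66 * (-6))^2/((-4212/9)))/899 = -4356/11687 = -0.37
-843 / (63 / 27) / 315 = -281 / 245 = -1.15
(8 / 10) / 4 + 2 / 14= 12 / 35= 0.34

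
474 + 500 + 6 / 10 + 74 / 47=229401 / 235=976.17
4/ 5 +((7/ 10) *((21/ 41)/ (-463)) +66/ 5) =2657473/ 189830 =14.00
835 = 835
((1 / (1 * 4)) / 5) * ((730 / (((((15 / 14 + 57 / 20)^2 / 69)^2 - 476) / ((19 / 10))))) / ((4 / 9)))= -31710040614000 / 96722931021911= -0.33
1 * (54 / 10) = 27 / 5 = 5.40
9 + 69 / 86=843 / 86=9.80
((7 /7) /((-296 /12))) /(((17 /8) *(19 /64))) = -768 /11951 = -0.06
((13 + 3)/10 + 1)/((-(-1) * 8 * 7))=13/280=0.05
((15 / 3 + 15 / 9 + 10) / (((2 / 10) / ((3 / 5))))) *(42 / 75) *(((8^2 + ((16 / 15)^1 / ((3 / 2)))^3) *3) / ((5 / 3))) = 164213504 / 50625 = 3243.72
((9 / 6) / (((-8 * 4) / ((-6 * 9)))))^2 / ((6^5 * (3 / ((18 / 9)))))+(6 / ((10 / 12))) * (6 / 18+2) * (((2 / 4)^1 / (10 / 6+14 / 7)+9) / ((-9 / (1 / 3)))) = -15366707 / 2703360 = -5.68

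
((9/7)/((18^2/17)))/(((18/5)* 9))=85/40824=0.00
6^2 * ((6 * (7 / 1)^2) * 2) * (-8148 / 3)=-57492288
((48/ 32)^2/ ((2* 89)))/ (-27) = -1/ 2136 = -0.00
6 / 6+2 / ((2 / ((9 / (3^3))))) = 4 / 3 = 1.33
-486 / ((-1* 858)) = 81 / 143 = 0.57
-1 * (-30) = 30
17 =17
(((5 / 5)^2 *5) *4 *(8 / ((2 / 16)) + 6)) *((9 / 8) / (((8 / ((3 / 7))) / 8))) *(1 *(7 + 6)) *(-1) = -8775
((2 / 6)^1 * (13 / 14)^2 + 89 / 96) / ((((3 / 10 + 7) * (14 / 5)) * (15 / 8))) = 28565 / 901404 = 0.03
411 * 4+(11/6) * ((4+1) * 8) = 5152/3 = 1717.33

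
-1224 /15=-408 /5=-81.60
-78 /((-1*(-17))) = -4.59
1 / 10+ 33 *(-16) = -5279 / 10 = -527.90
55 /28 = 1.96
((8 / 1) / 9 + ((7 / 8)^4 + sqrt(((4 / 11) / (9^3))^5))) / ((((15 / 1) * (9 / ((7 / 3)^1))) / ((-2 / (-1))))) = 448 * sqrt(11) / 7734850062885 + 380639 / 7464960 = 0.05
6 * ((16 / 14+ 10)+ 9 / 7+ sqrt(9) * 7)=1404 / 7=200.57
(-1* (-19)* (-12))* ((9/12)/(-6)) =28.50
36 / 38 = 18 / 19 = 0.95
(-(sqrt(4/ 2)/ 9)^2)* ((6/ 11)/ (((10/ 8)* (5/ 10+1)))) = -32/ 4455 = -0.01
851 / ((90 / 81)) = 7659 / 10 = 765.90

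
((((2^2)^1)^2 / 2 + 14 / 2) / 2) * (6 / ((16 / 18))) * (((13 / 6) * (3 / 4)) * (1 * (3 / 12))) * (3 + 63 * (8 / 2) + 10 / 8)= 5396625 / 1024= 5270.14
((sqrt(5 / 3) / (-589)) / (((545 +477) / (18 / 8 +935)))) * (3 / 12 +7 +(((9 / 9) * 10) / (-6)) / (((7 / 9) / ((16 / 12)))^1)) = -153709 * sqrt(15) / 67419296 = -0.01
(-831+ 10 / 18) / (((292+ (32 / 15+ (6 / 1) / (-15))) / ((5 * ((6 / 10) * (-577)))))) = 10781245 / 2203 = 4893.89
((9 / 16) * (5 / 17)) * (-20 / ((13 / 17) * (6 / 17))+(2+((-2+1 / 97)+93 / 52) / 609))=-16365915 / 1371968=-11.93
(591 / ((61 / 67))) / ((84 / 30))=197985 / 854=231.83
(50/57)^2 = 0.77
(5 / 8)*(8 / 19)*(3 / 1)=15 / 19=0.79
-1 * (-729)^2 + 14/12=-3188639/6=-531439.83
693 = 693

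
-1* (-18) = 18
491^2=241081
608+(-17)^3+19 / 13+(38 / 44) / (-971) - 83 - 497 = -1356188179 / 277706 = -4883.54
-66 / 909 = -22 / 303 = -0.07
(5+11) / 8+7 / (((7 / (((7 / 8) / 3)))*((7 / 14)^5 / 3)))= 30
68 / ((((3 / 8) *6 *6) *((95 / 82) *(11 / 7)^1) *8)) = 9758 / 28215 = 0.35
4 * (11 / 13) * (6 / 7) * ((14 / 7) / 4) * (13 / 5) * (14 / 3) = 88 / 5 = 17.60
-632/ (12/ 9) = -474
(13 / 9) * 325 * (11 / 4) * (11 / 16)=511225 / 576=887.54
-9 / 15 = -3 / 5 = -0.60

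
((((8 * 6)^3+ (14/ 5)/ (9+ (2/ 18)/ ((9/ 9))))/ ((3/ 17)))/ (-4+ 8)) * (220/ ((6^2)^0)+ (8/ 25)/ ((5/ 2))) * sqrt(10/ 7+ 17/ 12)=294584913321 * sqrt(5019)/ 358750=58173767.32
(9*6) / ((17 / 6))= 19.06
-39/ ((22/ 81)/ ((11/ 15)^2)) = -3861/ 50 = -77.22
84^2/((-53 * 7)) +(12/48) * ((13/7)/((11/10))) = -18.60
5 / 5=1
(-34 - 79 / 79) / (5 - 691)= 5 / 98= 0.05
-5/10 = -1/2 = -0.50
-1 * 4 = -4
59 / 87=0.68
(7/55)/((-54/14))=-49/1485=-0.03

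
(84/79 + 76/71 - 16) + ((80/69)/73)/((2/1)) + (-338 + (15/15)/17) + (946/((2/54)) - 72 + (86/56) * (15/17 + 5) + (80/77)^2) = 71556831965789554/2847657558669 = 25128.31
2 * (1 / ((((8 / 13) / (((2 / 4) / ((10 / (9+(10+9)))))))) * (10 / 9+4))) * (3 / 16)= 2457 / 14720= 0.17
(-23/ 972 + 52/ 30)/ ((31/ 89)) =4.91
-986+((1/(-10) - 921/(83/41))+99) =-1113903/830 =-1342.05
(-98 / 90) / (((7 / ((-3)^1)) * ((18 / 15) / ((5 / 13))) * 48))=35 / 11232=0.00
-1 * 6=-6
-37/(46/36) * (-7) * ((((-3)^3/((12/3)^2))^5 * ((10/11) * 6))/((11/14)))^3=-173773241.74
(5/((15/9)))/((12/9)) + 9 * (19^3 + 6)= 247149/4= 61787.25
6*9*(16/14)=432/7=61.71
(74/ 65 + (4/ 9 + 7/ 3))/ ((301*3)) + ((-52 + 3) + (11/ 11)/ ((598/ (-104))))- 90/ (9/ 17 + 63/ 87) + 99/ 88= -1199783747233/ 10011488760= -119.84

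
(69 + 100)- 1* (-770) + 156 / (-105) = 937.51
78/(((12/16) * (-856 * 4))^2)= 13/1099104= 0.00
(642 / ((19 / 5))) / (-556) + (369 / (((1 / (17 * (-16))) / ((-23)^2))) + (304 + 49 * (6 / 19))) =-280444371649 / 5282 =-53094352.83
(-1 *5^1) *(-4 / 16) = 5 / 4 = 1.25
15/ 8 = 1.88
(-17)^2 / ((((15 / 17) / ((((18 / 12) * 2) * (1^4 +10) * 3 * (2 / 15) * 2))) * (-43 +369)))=108086 / 4075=26.52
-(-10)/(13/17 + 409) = 85/3483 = 0.02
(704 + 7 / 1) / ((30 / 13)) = 3081 / 10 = 308.10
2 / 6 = 1 / 3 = 0.33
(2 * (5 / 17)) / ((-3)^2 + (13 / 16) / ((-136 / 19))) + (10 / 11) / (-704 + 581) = 1538470 / 26162961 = 0.06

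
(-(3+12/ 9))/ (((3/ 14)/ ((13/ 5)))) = -2366/ 45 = -52.58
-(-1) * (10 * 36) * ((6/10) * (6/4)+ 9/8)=729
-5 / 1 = -5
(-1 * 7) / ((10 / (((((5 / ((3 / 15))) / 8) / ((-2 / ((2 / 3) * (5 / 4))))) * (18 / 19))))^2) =-39375 / 369664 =-0.11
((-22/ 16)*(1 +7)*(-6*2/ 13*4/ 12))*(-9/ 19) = -396/ 247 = -1.60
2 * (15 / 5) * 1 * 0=0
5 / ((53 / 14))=70 / 53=1.32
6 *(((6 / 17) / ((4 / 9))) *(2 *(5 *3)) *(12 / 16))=3645 / 34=107.21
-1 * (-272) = 272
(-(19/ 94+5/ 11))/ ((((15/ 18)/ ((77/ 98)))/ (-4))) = 582/ 235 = 2.48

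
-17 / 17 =-1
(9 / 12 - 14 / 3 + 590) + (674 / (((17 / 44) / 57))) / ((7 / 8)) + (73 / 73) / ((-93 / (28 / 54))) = 136526879219 / 1195236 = 114225.88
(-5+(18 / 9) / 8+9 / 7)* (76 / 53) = -1843 / 371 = -4.97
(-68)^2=4624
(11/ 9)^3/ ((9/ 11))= 14641/ 6561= 2.23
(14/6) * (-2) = -14/3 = -4.67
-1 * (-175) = 175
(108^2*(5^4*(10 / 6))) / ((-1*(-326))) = 6075000 / 163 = 37269.94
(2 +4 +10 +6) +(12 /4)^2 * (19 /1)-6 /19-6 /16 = 29231 /152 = 192.31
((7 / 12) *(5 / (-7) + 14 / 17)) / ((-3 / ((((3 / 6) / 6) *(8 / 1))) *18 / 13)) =-169 / 16524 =-0.01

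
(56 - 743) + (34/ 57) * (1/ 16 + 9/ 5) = -1563827/ 2280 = -685.89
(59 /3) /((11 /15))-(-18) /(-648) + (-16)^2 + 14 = 117529 /396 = 296.79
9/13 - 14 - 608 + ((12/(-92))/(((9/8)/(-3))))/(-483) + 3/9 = -89679358/144417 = -620.98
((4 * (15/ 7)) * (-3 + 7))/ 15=16/ 7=2.29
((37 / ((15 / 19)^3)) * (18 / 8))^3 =4842992.58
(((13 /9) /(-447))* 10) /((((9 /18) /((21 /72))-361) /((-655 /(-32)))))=59605 /32377104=0.00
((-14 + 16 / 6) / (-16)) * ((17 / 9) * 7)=2023 / 216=9.37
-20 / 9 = -2.22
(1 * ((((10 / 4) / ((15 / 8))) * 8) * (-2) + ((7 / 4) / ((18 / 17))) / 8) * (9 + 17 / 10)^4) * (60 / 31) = -1595107664569 / 2976000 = -535990.48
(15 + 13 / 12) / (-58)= -193 / 696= -0.28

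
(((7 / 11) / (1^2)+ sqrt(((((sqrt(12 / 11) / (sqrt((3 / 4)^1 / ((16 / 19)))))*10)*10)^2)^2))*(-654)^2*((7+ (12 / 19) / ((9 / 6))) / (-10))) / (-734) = 38599097079537 / 7286785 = 5297136.81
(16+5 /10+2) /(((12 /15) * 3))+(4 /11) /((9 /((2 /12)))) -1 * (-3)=25459 /2376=10.72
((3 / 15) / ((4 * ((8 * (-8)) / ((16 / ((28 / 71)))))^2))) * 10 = 5041 / 25088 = 0.20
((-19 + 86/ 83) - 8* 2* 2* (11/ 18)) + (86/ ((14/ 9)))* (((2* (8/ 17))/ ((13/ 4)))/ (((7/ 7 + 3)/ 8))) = -6354377/ 1155609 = -5.50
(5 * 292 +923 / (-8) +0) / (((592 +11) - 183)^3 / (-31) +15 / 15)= -333467 / 592703752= -0.00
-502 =-502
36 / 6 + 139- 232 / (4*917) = 144.94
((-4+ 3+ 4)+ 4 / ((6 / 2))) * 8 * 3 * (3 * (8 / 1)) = 2496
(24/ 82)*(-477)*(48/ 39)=-91584/ 533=-171.83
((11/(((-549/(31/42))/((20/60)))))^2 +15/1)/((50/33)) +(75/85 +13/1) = 32243231614327/1355761978200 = 23.78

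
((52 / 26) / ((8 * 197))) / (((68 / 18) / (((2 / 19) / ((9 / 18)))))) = 9 / 127262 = 0.00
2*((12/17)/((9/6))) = 16/17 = 0.94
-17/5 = -3.40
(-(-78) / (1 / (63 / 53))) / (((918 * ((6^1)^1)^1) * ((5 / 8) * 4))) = 91 / 13515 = 0.01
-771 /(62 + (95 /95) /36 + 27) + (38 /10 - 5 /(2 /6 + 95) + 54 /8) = 3368311 /1833260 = 1.84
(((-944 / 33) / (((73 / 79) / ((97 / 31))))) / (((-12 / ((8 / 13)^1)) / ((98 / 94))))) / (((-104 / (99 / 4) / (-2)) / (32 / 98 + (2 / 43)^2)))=26928088520 / 33235791641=0.81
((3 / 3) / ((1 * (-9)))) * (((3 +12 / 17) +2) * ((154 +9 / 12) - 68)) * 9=-33659 / 68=-494.99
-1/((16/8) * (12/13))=-13/24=-0.54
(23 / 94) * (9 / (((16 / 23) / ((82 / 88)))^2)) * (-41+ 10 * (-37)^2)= 2512433437407 / 46587904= 53928.88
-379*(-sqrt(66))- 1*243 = -243+379*sqrt(66) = 2836.01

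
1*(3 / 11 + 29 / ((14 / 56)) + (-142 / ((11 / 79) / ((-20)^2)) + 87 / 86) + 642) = -35016447 / 86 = -407167.99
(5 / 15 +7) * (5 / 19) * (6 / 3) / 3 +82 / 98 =17791 / 8379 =2.12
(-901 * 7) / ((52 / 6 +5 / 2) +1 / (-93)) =-1173102 / 2075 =-565.35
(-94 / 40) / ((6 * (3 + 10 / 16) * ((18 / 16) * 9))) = -0.01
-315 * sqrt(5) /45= -7 * sqrt(5)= -15.65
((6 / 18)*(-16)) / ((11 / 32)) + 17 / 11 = -461 / 33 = -13.97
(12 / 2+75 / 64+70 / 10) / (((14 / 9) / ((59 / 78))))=160539 / 23296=6.89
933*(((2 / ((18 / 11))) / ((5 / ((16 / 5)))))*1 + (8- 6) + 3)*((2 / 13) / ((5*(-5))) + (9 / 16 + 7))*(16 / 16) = 15898380023 / 390000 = 40765.08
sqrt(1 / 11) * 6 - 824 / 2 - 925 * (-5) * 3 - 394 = 6 * sqrt(11) / 11 + 13069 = 13070.81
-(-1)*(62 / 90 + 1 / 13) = 448 / 585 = 0.77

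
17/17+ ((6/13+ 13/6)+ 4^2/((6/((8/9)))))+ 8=9827/702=14.00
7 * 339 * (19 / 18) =15029 / 6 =2504.83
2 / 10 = 1 / 5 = 0.20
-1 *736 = -736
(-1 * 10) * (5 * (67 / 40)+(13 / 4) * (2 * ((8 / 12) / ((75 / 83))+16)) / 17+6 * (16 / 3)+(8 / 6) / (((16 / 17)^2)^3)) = -486.93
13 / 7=1.86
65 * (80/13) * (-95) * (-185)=7030000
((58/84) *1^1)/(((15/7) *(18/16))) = 116/405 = 0.29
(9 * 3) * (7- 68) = -1647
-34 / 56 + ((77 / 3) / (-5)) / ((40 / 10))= -397 / 210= -1.89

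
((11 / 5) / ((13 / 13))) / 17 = 11 / 85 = 0.13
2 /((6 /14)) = 14 /3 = 4.67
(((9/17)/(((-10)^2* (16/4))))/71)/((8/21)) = 189/3862400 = 0.00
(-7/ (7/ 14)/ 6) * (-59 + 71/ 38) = 15197/ 114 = 133.31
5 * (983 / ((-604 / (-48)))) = 58980 / 151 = 390.60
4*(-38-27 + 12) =-212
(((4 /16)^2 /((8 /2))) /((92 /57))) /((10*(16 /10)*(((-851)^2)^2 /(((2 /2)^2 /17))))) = 57 /839952922889383936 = 0.00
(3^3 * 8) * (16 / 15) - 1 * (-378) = 3042 / 5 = 608.40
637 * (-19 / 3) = -12103 / 3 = -4034.33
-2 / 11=-0.18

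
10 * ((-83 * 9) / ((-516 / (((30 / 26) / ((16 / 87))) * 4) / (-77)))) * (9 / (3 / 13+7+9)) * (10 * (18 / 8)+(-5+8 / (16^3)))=-10089498382425 / 37163008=-271493.05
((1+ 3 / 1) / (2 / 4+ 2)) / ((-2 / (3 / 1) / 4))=-48 / 5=-9.60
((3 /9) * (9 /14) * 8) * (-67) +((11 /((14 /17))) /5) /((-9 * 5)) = -361987 /3150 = -114.92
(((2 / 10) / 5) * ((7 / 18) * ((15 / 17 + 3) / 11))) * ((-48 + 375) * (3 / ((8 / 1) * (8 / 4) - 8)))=0.67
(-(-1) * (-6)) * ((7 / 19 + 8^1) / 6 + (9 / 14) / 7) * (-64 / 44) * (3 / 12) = 33216 / 10241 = 3.24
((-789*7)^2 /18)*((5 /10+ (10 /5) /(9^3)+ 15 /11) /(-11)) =-101451348173 /352836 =-287531.17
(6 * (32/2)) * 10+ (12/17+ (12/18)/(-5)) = 244946/255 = 960.57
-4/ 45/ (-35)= 4/ 1575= 0.00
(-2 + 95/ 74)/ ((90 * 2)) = -53/ 13320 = -0.00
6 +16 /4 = 10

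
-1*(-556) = 556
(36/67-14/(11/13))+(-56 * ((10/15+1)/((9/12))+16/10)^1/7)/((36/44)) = -15933422/298485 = -53.38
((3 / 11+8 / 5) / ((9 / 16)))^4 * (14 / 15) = 103265883521024 / 900558759375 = 114.67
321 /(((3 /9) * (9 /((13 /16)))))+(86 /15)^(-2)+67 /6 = 98.13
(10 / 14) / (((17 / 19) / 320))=30400 / 119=255.46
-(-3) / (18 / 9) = 3 / 2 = 1.50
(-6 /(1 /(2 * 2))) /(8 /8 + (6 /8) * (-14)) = 48 /19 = 2.53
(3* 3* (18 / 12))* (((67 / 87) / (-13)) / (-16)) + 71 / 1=857147 / 12064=71.05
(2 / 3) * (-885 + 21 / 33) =-19456 / 33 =-589.58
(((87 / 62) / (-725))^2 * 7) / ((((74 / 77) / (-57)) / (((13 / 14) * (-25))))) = 513513 / 14222800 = 0.04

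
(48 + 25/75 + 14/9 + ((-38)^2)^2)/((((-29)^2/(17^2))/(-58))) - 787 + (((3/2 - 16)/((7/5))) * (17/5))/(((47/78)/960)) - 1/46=-164385285770123/3949974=-41616801.98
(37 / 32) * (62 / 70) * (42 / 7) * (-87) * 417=-124836039 / 560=-222921.50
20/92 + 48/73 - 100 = -166431/1679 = -99.13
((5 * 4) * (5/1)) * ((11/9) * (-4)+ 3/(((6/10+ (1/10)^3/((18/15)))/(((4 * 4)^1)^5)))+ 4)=3397385663200/6489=523560743.29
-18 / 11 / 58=-9 / 319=-0.03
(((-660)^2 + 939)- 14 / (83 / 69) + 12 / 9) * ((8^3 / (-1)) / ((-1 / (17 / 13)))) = 946086894080 / 3237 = 292272750.72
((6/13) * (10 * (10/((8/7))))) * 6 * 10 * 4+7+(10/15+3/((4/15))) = 1514951/156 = 9711.22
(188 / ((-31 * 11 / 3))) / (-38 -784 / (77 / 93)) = 0.00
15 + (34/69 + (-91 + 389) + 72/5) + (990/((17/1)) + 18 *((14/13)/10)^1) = 29588131/76245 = 388.07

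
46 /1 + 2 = 48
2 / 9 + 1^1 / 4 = 17 / 36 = 0.47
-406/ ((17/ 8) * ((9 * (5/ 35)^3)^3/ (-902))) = 118223801013472/ 12393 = 9539562738.12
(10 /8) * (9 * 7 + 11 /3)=250 /3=83.33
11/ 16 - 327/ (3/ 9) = -15685/ 16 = -980.31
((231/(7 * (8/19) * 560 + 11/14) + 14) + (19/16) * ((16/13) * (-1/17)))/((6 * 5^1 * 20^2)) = 454756747/388296116000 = 0.00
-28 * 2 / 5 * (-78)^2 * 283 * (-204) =19669523328 / 5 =3933904665.60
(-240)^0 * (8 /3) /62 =4 /93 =0.04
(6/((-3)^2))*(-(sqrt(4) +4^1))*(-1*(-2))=-8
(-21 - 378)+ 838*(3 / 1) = 2115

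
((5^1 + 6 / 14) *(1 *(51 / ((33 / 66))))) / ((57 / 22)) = 1496 / 7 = 213.71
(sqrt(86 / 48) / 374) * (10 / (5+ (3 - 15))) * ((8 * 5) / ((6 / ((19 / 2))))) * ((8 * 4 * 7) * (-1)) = 72.53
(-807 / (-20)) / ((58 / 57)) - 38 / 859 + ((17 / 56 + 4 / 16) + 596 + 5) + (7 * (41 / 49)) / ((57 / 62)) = 32180813758 / 49697445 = 647.53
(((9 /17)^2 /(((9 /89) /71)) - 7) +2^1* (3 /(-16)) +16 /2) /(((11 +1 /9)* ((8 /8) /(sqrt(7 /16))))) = 4107717* sqrt(7) /924800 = 11.75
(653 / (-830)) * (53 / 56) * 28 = -34609 / 1660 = -20.85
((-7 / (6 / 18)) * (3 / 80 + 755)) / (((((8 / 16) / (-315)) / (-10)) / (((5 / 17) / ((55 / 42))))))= -8390882745 / 374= -22435515.36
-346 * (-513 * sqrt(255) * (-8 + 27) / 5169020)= 1686231 * sqrt(255) / 2584510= 10.42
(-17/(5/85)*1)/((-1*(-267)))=-289/267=-1.08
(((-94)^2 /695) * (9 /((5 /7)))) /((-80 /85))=-2365839 /13900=-170.20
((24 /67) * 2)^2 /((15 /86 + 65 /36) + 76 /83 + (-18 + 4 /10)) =-0.03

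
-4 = -4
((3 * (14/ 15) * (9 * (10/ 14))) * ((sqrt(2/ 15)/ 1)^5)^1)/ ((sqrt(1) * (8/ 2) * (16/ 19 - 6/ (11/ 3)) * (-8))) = 209 * sqrt(30)/ 249000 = 0.00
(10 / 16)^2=0.39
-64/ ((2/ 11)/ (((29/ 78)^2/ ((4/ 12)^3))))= -1313.75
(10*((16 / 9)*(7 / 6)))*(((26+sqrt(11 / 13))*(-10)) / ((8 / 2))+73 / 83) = -993440 / 747 -1400*sqrt(143) / 351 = -1377.60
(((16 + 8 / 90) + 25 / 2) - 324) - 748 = -93907 / 90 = -1043.41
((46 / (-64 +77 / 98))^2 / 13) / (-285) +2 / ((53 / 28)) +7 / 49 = 1291168771069 / 1076585839875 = 1.20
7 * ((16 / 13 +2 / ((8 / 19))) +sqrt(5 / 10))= 7 * sqrt(2) / 2 +2177 / 52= 46.82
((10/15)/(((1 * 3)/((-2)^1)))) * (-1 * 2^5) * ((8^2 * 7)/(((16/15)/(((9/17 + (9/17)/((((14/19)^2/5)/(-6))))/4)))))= -5104320/119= -42893.45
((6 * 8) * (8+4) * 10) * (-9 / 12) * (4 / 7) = -17280 / 7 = -2468.57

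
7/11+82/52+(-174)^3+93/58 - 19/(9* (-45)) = -8847824199707/1679535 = -5268020.14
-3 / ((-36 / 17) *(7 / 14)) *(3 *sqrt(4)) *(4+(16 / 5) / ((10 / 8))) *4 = 11152 / 25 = 446.08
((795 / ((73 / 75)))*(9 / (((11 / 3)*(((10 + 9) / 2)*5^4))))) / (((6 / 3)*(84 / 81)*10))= 347733 / 21359800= 0.02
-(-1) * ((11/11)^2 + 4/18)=11/9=1.22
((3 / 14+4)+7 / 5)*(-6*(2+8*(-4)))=7074 / 7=1010.57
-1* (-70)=70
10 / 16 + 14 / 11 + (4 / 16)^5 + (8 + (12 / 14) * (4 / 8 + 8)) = 1354957 / 78848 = 17.18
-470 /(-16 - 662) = 235 /339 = 0.69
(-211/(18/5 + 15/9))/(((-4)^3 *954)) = 1055/1607808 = 0.00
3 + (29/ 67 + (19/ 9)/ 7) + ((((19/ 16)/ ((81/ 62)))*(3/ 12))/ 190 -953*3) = -34709964341/ 12156480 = -2855.26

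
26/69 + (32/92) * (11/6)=70/69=1.01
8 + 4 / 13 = 108 / 13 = 8.31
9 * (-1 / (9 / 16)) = -16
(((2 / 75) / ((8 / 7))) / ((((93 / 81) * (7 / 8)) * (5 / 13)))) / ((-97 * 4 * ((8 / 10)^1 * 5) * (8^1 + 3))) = -117 / 33077000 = -0.00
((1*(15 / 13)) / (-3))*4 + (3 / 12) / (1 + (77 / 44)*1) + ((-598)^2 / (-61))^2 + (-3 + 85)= 18286971638887 / 532103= 34367353.01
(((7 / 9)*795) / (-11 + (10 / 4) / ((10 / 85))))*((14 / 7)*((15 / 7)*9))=95400 / 41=2326.83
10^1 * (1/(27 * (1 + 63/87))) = 29/135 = 0.21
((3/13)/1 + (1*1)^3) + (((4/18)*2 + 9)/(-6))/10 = 1507/1404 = 1.07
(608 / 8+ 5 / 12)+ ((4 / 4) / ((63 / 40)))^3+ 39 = 115694365 / 1000188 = 115.67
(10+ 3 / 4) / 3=43 / 12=3.58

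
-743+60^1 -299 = -982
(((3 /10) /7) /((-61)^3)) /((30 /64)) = -16 /39721675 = -0.00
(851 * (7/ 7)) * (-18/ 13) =-15318/ 13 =-1178.31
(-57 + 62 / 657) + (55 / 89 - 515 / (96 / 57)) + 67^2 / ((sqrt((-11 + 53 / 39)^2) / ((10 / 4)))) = 801.97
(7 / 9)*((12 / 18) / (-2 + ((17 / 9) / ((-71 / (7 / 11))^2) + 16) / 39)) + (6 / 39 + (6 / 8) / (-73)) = -235910190267 / 1291996709380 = -0.18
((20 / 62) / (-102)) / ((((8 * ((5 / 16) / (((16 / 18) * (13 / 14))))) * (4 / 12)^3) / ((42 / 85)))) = -0.01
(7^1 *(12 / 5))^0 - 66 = -65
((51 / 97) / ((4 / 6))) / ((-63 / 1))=-17 / 1358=-0.01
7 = 7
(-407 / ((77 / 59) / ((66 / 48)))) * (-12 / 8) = 72039 / 112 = 643.21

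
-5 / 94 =-0.05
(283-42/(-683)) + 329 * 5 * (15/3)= 5811006/683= 8508.06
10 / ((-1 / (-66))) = 660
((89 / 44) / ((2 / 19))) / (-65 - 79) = -1691 / 12672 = -0.13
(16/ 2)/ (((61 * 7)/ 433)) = 3464/ 427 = 8.11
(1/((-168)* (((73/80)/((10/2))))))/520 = -5/79716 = -0.00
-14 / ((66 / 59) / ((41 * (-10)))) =169330 / 33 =5131.21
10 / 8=5 / 4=1.25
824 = 824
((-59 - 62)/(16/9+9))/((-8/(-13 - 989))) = -545589/388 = -1406.16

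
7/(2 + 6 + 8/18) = 63/76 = 0.83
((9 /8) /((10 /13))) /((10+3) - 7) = 39 /160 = 0.24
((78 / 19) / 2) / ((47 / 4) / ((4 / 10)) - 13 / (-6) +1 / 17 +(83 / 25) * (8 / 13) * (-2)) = 5171400 / 69319619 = 0.07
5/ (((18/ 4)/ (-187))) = -1870/ 9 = -207.78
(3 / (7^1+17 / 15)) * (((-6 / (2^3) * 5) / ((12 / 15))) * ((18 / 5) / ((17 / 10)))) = -30375 / 8296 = -3.66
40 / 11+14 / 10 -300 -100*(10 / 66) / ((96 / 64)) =-151007 / 495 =-305.06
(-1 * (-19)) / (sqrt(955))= 19 * sqrt(955) / 955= 0.61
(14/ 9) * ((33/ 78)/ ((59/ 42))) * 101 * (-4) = -435512/ 2301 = -189.27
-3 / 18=-1 / 6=-0.17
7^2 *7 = 343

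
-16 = -16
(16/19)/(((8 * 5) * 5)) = 2/475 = 0.00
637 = 637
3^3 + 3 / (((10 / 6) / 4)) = 171 / 5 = 34.20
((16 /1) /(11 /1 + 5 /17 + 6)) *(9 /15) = 136 /245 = 0.56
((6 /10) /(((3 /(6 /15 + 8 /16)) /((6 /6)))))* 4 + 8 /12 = 104 /75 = 1.39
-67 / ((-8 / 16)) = 134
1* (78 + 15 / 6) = 80.50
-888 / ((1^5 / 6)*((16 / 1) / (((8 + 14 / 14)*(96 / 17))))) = -287712 / 17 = -16924.24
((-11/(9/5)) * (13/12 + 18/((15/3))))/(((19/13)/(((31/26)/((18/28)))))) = -670747/18468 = -36.32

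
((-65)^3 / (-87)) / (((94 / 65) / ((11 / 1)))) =196356875 / 8178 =24010.38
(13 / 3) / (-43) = -13 / 129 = -0.10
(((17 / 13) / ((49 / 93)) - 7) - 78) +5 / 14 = -104673 / 1274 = -82.16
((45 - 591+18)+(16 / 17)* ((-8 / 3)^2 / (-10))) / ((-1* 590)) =202216 / 225675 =0.90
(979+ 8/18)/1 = 8815/9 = 979.44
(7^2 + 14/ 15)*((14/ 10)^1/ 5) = 13.98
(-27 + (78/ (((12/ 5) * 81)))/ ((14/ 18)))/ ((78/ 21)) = -3337/ 468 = -7.13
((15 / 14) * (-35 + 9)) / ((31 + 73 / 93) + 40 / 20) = -18135 / 21994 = -0.82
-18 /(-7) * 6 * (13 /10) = 702 /35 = 20.06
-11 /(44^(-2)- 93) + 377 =67899015 /180047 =377.12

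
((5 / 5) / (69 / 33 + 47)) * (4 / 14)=11 / 1890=0.01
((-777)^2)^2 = 364488705441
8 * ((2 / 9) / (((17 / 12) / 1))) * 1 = 64 / 51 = 1.25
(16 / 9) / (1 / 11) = 176 / 9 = 19.56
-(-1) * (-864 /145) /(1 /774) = -668736 /145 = -4611.97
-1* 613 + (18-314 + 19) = -890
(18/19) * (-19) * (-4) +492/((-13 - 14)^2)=72.67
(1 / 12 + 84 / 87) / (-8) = -365 / 2784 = -0.13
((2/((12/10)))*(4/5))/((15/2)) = 8/45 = 0.18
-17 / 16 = -1.06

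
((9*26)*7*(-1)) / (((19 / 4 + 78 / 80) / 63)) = -4127760 / 229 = -18025.15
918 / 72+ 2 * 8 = 115 / 4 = 28.75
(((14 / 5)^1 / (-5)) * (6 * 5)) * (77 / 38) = -3234 / 95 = -34.04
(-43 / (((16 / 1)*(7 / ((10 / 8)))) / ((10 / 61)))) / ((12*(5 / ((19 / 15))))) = -817 / 491904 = -0.00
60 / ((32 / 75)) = 1125 / 8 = 140.62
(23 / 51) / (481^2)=23 / 11799411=0.00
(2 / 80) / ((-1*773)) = -1 / 30920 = -0.00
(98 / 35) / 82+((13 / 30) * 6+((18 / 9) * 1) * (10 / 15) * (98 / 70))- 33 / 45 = 2317 / 615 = 3.77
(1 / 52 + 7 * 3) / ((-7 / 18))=-9837 / 182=-54.05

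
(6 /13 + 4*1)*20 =1160 /13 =89.23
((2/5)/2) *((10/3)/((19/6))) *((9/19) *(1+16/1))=612/361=1.70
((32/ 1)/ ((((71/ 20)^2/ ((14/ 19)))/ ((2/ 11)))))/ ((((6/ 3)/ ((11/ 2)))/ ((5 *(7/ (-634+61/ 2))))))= -6272000/ 115605253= -0.05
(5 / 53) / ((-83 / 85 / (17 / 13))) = -7225 / 57187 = -0.13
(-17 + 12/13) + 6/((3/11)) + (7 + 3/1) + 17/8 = 1877/104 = 18.05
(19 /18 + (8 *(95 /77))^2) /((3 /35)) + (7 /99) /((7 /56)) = 52573127 /45738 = 1149.44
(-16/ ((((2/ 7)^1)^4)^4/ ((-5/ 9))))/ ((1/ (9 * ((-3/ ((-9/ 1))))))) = 13522514066.41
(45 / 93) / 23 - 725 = -516910 / 713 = -724.98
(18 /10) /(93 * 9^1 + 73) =9 /4550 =0.00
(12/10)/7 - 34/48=-0.54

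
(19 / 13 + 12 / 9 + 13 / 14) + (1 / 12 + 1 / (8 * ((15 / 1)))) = 13887 / 3640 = 3.82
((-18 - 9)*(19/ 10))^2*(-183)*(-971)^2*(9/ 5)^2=-3677979452341167/ 2500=-1471191780936.47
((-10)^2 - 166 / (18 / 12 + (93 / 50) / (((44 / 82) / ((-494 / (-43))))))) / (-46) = -2.09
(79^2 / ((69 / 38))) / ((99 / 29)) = 6877582 / 6831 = 1006.82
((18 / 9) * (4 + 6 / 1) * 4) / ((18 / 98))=435.56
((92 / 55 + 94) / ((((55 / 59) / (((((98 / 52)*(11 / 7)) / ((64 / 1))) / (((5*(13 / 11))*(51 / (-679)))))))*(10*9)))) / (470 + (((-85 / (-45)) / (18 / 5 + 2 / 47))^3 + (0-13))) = -97614821074261428 / 375329899000772486875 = -0.00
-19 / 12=-1.58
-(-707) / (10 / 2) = 707 / 5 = 141.40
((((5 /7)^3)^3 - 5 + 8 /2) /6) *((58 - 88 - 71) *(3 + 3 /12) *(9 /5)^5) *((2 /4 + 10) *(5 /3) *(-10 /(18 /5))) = -55134087238971 /1152960200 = -47819.59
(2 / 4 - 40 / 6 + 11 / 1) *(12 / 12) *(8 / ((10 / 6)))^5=38486016 / 3125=12315.53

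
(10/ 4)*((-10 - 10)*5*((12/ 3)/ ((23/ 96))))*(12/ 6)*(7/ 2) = -672000/ 23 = -29217.39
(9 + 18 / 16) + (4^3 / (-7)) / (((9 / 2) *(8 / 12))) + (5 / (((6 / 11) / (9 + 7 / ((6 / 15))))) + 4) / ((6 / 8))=169495 / 504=336.30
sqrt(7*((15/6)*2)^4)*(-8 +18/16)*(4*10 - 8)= -5500*sqrt(7)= -14551.63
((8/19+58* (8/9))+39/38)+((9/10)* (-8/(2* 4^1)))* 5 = 8294/171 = 48.50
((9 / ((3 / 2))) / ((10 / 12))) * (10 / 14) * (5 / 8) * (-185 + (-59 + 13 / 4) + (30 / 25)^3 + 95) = -648099 / 1400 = -462.93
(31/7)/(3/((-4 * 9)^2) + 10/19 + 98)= 254448/5661061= 0.04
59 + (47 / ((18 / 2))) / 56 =29783 / 504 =59.09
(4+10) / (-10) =-7 / 5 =-1.40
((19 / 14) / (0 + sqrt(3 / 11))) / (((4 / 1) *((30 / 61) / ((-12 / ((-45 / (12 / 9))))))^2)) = 565592 *sqrt(33) / 9568125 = 0.34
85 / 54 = 1.57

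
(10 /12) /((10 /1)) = 0.08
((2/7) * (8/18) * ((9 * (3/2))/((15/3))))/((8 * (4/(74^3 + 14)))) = 607857/140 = 4341.84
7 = 7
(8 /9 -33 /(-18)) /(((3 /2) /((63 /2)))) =343 /6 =57.17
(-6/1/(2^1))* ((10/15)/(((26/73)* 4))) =-73/52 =-1.40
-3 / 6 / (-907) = 1 / 1814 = 0.00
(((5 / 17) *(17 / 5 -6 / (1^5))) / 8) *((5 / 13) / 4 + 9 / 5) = -29 / 160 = -0.18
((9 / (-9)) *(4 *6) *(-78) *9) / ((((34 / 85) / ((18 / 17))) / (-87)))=-3879995.29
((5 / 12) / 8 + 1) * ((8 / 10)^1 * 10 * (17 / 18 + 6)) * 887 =11198375 / 216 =51844.33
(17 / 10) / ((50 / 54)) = 459 / 250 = 1.84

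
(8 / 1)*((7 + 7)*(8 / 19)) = 896 / 19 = 47.16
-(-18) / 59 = 18 / 59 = 0.31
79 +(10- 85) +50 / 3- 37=-49 / 3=-16.33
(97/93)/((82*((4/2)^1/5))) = 485/15252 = 0.03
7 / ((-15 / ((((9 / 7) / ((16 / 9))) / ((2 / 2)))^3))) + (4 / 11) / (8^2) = -1885897 / 11038720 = -0.17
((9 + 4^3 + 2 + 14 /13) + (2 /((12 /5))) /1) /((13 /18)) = 17997 /169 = 106.49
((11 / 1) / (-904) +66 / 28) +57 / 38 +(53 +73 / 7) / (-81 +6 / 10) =1295697 / 423976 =3.06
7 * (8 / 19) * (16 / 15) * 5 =896 / 57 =15.72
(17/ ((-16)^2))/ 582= 17/ 148992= 0.00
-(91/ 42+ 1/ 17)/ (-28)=227/ 2856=0.08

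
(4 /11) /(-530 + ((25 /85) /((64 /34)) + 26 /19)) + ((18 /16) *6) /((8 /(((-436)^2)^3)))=20485836565843495319296 /3534443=5796057983066496.00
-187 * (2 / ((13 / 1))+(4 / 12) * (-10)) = 23188 / 39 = 594.56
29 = 29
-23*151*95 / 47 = -329935 / 47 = -7019.89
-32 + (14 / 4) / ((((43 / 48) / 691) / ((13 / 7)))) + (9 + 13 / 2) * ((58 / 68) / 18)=262239041 / 52632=4982.50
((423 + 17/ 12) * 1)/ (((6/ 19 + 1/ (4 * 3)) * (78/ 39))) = 96767/ 182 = 531.69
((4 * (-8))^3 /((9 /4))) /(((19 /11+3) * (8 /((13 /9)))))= -45056 /81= -556.25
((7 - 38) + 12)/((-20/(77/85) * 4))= 1463/6800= 0.22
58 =58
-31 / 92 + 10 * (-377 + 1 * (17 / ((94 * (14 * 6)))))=-171179861 / 45402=-3770.32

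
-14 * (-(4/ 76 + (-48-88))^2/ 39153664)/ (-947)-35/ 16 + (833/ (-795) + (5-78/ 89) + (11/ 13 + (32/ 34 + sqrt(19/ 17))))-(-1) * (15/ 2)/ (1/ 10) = sqrt(323)/ 17 + 8128936533430010274607/ 104652354532344453120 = 78.73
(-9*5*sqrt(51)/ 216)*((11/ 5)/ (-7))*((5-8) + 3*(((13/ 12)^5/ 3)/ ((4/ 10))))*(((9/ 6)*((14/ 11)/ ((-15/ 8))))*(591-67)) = -47614963*sqrt(51)/ 1866240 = -182.21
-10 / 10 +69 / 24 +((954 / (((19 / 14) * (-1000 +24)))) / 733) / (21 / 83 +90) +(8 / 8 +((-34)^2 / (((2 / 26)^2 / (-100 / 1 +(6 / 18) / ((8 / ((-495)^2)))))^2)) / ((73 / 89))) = 10192853892320188353002550729 / 2477700427312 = 4113836273329532.52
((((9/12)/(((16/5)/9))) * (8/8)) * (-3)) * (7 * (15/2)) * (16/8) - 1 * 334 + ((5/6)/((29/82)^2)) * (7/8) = -160280863/161472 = -992.62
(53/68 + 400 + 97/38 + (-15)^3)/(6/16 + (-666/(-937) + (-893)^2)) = -7195026230/1930792527289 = -0.00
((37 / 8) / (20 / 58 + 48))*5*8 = 5365 / 1402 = 3.83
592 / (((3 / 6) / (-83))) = -98272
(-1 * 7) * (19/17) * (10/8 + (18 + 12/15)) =-53333/340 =-156.86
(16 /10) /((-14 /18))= -72 /35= -2.06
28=28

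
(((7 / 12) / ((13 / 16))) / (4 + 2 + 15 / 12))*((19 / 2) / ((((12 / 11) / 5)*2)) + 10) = 10675 / 3393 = 3.15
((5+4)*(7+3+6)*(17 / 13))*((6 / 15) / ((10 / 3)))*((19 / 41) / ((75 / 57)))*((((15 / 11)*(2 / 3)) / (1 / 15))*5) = 15907104 / 29315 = 542.63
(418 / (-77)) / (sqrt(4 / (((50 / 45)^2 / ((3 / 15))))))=-190*sqrt(5) / 63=-6.74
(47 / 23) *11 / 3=517 / 69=7.49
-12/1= -12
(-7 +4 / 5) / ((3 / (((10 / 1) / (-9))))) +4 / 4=89 / 27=3.30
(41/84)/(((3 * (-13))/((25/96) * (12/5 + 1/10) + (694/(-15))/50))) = 269903/78624000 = 0.00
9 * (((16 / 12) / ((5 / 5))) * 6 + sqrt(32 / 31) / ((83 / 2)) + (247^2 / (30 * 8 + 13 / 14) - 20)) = 72 * sqrt(62) / 2573 + 7322850 / 3373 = 2171.24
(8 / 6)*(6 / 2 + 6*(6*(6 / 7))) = 316 / 7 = 45.14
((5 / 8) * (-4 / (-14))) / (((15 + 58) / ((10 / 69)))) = 25 / 70518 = 0.00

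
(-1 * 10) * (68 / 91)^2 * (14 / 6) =-46240 / 3549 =-13.03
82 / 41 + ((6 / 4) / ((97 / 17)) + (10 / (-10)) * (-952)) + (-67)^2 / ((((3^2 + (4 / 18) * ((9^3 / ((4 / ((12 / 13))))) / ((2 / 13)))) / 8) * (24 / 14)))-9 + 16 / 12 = 2696852 / 2619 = 1029.73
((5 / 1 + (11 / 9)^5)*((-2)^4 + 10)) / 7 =11863696 / 413343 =28.70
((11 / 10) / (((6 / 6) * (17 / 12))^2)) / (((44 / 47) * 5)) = 0.12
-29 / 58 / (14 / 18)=-9 / 14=-0.64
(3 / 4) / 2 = 3 / 8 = 0.38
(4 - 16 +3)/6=-3/2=-1.50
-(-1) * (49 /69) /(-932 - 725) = -49 /114333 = -0.00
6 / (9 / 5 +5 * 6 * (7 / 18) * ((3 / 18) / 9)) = 4860 / 1633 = 2.98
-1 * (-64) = 64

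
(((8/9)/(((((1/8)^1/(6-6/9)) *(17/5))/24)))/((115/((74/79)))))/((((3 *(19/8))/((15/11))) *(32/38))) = 1515520/3058011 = 0.50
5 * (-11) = -55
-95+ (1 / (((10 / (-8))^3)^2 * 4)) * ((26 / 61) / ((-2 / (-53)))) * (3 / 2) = -89488571 / 953125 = -93.89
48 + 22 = 70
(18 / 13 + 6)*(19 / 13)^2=34656 / 2197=15.77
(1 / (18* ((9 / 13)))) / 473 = 13 / 76626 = 0.00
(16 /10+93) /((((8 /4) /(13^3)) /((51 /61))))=86882.35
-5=-5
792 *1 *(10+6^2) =36432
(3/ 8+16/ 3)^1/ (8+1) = 137/ 216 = 0.63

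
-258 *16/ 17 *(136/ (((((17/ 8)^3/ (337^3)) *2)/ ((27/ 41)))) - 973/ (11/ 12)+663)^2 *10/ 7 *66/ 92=-4793836065449941479978789046560/ 603855243101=-7938717300576838798.14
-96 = -96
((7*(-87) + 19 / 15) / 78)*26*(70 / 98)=-9116 / 63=-144.70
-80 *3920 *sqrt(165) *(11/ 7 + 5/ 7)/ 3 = -716800 *sqrt(165)/ 3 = -3069154.24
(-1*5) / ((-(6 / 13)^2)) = 845 / 36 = 23.47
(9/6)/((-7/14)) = -3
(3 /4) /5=3 /20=0.15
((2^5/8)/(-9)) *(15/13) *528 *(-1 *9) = 31680/13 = 2436.92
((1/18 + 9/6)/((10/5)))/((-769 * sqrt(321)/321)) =-7 * sqrt(321)/6921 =-0.02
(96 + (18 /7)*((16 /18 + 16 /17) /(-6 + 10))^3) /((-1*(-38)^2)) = -9575372 /143661033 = -0.07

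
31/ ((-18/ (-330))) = 1705/ 3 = 568.33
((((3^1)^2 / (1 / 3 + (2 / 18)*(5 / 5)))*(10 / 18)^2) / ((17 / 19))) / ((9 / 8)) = 950 / 153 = 6.21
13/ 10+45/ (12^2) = 1.61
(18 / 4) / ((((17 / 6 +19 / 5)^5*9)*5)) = 2430000 / 312079600999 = 0.00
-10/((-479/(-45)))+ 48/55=-1758/26345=-0.07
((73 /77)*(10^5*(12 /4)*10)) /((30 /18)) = 131400000 /77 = 1706493.51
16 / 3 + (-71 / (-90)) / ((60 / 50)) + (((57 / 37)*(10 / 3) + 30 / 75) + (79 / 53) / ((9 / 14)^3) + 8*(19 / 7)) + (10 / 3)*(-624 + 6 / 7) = -407943090881 / 200139660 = -2038.29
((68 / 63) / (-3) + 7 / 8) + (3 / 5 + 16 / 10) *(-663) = -11023121 / 7560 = -1458.08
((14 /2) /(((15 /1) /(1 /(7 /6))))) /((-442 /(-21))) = 21 /1105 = 0.02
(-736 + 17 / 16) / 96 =-11759 / 1536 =-7.66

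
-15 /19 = -0.79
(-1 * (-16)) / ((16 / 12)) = 12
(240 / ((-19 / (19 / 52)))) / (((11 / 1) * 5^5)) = -12 / 89375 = -0.00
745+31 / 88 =65591 / 88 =745.35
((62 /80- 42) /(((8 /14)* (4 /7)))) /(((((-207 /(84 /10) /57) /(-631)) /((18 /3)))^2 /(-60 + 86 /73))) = 10996469904476051667 /19308500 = 569514457595.16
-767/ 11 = -69.73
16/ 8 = 2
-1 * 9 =-9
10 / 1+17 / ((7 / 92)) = 1634 / 7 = 233.43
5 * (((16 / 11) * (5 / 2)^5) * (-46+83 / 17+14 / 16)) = -85515625 / 2992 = -28581.43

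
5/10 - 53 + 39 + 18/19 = -477/38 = -12.55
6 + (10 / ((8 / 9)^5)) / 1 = 393549 / 16384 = 24.02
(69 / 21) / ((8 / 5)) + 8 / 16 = 143 / 56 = 2.55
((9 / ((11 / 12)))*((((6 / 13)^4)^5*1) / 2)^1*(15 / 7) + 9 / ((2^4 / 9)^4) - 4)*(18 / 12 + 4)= -297205415991075411422365200155 / 17437130283308233008297672704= -17.04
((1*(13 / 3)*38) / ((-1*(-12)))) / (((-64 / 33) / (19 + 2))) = -19019 / 128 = -148.59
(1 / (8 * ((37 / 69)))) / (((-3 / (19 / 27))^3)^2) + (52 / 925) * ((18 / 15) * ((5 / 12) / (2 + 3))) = 19717038103891 / 3483297616599000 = 0.01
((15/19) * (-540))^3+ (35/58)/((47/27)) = -1448708159518245/18697634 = -77480827.76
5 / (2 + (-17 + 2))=-5 / 13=-0.38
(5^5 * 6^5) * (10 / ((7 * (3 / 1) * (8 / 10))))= 101250000 / 7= 14464285.71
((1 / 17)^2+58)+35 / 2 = 43641 / 578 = 75.50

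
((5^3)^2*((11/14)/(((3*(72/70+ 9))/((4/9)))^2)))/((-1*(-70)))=3437500/89813529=0.04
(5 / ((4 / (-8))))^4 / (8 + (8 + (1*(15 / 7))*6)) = 35000 / 101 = 346.53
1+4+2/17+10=257/17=15.12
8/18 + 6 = 58/9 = 6.44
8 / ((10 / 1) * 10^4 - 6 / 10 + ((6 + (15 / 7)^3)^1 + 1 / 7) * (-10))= 13720 / 171224871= 0.00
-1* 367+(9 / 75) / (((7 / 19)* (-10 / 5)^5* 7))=-14386457 / 39200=-367.00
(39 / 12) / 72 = 13 / 288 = 0.05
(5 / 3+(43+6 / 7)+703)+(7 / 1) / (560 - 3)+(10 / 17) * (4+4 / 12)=149352580 / 198849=751.09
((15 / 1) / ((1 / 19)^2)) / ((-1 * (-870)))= 6.22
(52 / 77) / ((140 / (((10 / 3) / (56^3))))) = 13 / 141985536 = 0.00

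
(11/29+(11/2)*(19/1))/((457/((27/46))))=164241/1219276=0.13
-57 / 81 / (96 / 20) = -95 / 648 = -0.15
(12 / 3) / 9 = 0.44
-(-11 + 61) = -50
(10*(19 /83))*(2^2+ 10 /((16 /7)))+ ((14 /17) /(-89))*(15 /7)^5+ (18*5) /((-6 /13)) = -212563846375 /1206060716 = -176.25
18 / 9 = 2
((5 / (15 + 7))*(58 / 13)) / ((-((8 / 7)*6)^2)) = -7105 / 329472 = -0.02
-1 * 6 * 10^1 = -60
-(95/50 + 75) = -769/10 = -76.90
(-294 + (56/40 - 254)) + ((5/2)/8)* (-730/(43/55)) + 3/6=-1441167/1720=-837.89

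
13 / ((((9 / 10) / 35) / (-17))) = -77350 / 9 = -8594.44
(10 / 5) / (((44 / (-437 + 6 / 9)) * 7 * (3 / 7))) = -119 / 18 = -6.61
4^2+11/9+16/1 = 299/9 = 33.22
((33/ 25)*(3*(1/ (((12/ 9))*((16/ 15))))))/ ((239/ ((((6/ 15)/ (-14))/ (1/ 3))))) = -0.00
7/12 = 0.58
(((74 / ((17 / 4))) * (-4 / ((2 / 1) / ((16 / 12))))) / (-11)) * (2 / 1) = 4736 / 561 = 8.44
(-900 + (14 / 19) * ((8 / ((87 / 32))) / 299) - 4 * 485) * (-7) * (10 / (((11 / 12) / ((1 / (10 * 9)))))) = 39302421088 / 16310151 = 2409.69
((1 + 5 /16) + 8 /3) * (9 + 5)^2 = 9359 /12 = 779.92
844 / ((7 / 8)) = 6752 / 7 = 964.57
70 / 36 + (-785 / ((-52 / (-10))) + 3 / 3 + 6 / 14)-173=-262562 / 819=-320.59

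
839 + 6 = 845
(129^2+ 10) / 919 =16651 / 919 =18.12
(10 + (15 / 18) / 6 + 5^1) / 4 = 545 / 144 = 3.78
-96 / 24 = -4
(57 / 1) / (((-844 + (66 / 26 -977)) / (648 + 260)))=-28.46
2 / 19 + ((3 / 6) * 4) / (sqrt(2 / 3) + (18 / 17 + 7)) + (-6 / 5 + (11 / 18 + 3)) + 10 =1216663327 / 95296590 -578 * sqrt(6) / 55729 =12.74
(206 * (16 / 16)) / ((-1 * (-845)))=206 / 845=0.24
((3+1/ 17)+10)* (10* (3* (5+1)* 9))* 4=1438560/ 17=84621.18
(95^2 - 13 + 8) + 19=9039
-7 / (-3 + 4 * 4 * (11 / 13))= -91 / 137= -0.66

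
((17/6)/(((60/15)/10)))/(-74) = -85/888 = -0.10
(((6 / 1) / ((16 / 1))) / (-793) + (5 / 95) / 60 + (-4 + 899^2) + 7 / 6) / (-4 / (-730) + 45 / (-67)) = -7146996317029981 / 5890955928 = -1213215.04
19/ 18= 1.06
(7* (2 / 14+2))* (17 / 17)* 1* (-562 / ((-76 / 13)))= 54795 / 38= 1441.97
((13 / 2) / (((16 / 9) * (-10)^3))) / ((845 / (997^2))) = -8946081 / 2080000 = -4.30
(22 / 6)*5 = 55 / 3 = 18.33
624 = 624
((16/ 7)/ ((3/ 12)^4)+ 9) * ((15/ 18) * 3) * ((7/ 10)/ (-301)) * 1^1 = -4159/ 1204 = -3.45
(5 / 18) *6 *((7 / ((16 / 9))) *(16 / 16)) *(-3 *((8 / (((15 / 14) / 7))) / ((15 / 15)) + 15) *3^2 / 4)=-190701 / 64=-2979.70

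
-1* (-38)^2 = -1444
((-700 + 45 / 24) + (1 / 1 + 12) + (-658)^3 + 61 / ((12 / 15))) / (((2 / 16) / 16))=-36466037872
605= 605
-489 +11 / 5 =-2434 / 5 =-486.80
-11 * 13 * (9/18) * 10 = -715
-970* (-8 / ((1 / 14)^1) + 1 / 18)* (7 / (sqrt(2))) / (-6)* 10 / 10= -6840925* sqrt(2) / 108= -89578.97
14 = 14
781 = 781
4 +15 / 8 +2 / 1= 63 / 8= 7.88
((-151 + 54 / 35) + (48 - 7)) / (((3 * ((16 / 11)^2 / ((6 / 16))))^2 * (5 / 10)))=-13894309 / 18350080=-0.76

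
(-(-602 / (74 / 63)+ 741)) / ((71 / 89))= -752406 / 2627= -286.41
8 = 8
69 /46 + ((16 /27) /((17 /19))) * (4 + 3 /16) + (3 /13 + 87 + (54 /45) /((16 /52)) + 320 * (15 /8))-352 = 10245464 /29835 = 343.40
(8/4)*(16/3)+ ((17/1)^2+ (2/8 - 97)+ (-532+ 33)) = -3553/12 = -296.08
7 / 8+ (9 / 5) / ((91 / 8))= 3761 / 3640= 1.03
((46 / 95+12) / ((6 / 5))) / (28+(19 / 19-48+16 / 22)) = -6523 / 11457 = -0.57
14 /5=2.80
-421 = -421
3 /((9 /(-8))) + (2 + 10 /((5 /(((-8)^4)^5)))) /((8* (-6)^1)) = -48038396025285293.38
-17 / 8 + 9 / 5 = -13 / 40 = -0.32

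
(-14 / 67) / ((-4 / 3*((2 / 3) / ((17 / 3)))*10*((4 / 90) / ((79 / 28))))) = 36261 / 4288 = 8.46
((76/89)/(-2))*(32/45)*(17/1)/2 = -10336/4005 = -2.58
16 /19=0.84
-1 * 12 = -12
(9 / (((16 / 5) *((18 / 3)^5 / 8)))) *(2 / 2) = 5 / 1728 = 0.00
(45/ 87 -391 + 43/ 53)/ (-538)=0.72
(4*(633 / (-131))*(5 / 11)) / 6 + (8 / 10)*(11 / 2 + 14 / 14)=26916 / 7205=3.74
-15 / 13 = -1.15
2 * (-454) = -908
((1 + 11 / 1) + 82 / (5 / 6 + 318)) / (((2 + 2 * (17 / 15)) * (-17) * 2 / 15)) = -659475 / 520336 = -1.27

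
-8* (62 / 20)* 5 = -124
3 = 3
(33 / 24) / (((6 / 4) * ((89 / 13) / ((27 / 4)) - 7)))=-117 / 764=-0.15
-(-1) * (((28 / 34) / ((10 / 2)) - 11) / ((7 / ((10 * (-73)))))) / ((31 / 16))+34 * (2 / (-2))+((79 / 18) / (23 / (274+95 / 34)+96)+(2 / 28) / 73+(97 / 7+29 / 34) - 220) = 502550863225291 / 1461051484116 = 343.97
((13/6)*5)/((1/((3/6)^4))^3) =65/24576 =0.00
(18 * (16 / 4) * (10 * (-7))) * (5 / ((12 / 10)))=-21000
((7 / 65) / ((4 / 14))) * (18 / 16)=441 / 1040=0.42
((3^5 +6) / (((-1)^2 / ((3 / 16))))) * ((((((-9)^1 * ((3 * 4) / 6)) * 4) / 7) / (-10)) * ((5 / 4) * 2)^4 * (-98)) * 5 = -29413125 / 32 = -919160.16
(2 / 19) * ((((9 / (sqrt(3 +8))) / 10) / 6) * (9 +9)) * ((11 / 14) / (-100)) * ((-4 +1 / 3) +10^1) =-9 * sqrt(11) / 7000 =-0.00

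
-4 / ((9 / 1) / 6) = -8 / 3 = -2.67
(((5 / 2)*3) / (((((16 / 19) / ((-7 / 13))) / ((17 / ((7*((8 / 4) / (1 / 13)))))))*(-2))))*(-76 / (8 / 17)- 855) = -9849885 / 43264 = -227.67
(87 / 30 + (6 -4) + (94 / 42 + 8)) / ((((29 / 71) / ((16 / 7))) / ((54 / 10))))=16251048 / 35525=457.45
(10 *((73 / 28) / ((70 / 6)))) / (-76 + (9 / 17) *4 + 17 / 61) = -227103 / 7480046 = -0.03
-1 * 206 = -206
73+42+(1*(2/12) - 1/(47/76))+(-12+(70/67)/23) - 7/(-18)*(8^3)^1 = 392026439/1303686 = 300.71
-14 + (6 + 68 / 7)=12 / 7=1.71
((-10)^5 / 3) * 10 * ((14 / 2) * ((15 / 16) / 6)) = -1093750 / 3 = -364583.33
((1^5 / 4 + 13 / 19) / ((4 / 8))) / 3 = 71 / 114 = 0.62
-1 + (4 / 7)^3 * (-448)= -4145 / 49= -84.59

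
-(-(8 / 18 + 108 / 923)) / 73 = 4664 / 606411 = 0.01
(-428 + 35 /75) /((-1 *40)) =6413 /600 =10.69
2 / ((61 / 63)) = 126 / 61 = 2.07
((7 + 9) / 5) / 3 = 16 / 15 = 1.07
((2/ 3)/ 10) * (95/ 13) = 19/ 39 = 0.49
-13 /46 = -0.28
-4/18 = -0.22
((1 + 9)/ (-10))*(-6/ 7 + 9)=-57/ 7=-8.14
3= 3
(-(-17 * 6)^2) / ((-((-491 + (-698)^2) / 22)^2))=5035536 / 236889544369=0.00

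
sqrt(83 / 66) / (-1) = -sqrt(5478) / 66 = -1.12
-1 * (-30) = 30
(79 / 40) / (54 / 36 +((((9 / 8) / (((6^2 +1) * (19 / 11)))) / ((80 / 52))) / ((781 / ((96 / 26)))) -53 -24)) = -3943127 / 150737152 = -0.03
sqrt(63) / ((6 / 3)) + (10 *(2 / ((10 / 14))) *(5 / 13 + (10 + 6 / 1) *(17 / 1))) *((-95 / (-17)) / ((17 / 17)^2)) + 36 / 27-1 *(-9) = 3 *sqrt(7) / 2 + 28264031 / 663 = 42634.48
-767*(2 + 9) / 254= -8437 / 254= -33.22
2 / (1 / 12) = 24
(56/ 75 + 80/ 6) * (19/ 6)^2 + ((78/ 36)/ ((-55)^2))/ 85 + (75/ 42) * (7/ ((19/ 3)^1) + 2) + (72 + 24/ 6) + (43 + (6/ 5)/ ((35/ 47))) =82283895466/ 307778625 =267.35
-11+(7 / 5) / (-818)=-44997 / 4090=-11.00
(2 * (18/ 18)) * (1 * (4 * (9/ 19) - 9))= -270/ 19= -14.21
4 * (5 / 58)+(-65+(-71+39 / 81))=-105841 / 783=-135.17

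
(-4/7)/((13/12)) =-48/91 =-0.53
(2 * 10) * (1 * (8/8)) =20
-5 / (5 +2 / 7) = -35 / 37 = -0.95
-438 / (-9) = 48.67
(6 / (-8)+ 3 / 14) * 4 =-2.14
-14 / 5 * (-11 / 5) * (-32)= -4928 / 25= -197.12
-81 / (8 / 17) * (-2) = 1377 / 4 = 344.25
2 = 2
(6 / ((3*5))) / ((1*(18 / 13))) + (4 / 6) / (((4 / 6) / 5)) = 238 / 45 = 5.29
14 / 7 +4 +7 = 13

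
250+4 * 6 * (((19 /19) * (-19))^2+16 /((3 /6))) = 9682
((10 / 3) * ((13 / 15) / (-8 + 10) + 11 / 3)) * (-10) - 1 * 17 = -461 / 3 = -153.67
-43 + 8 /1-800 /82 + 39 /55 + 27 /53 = -5203393 /119515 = -43.54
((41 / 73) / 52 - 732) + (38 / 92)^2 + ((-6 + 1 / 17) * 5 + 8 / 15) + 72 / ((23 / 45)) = -158770167913 / 256030710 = -620.12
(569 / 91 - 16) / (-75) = 887 / 6825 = 0.13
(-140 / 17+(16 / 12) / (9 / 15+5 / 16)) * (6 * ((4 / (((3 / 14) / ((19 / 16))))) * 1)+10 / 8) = -1128595 / 1241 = -909.42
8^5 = 32768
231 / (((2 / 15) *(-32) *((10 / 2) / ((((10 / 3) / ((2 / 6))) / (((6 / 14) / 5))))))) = -40425 / 32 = -1263.28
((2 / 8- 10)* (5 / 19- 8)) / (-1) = -5733 / 76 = -75.43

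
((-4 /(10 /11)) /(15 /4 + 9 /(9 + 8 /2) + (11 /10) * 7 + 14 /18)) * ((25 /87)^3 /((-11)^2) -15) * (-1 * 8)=-994379210240 /24332637021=-40.87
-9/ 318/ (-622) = 3/ 65932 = 0.00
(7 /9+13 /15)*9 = 14.80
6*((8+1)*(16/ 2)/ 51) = 8.47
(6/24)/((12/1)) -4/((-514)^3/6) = 16974737/814780464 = 0.02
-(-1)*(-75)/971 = -75/971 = -0.08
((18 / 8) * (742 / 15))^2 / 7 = 176967 / 100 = 1769.67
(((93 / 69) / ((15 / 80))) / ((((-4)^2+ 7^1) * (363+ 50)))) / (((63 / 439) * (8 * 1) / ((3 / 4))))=13609 / 27528102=0.00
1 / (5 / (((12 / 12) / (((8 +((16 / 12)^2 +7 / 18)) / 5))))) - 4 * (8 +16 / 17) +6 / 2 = -33875 / 1037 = -32.67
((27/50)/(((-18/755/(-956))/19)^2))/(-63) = -940344294962/189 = -4975366640.01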